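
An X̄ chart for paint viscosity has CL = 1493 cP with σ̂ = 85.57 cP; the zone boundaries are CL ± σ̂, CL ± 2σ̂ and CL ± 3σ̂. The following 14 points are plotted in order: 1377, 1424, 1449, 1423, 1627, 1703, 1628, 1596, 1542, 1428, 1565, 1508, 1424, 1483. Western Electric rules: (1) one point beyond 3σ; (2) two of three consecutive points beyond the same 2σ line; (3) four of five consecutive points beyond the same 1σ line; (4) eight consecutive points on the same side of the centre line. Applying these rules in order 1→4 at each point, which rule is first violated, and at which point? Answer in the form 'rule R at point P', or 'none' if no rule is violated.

Zone of each point (C = within 1σ̂, B = 1σ̂–2σ̂, A = 2σ̂–3σ̂, * = beyond 3σ̂; sign = side of CL): 1:-B, 2:-C, 3:-C, 4:-C, 5:+B, 6:+A, 7:+B, 8:+B, 9:+C, 10:-C, 11:+C, 12:+C, 13:-C, 14:-C
Rule 3 (four of five consecutive points beyond the same 1σ limit) is satisfied at point 8.

rule 3 at point 8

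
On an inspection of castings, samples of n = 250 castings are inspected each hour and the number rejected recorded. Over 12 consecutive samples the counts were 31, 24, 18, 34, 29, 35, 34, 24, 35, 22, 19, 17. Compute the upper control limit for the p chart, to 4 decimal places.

0.1661

p̄ = Σdᵢ / (k·n) = 322 / (12 × 250) = 0.10733
UCL = p̄ + 3·√(p̄(1−p̄)/n) = 0.10733 + 3 × √(0.10733×0.89267/250) = 0.10733 + 3 × 0.01958 = 0.16606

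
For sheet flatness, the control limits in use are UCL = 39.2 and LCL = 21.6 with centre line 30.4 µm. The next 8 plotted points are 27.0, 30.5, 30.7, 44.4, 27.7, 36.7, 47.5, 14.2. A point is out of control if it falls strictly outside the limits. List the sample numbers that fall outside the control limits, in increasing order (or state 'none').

Compare each point to [21.6, 39.2]: sample 4 = 44.4 > UCL; sample 7 = 47.5 > UCL; sample 8 = 14.2 < LCL.

4, 7, 8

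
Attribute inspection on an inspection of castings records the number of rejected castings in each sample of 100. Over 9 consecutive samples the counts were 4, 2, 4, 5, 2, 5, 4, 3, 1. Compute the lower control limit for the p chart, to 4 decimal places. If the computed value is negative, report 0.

p̄ = Σdᵢ / (k·n) = 30 / (9 × 100) = 0.03333
LCL = p̄ − 3·√(p̄(1−p̄)/n) = 0.03333 − 3 × 0.01795 = -0.02052 → 0 (negative, so LCL = 0)

0.0000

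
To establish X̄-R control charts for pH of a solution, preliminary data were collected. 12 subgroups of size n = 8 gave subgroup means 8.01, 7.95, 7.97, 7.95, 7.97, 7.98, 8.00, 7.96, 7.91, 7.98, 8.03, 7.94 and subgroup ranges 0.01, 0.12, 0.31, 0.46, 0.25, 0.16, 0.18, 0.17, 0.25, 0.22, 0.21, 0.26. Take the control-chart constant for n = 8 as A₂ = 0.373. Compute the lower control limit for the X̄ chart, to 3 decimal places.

7.890

X̄̄ = (8.01 + 7.95 + 7.97 + 7.95 + 7.97 + 7.98 + 8.00 + 7.96 + 7.91 + 7.98 + 8.03 + 7.94) / 12 = 95.6500 / 12 = 7.9708
R̄ = (0.01 + 0.12 + 0.31 + 0.46 + 0.25 + 0.16 + 0.18 + 0.17 + 0.25 + 0.22 + 0.21 + 0.26) / 12 = 2.6000 / 12 = 0.2167
LCL = X̄̄ − A₂·R̄ = 7.9708 − 0.373 × 0.2167 = 7.8900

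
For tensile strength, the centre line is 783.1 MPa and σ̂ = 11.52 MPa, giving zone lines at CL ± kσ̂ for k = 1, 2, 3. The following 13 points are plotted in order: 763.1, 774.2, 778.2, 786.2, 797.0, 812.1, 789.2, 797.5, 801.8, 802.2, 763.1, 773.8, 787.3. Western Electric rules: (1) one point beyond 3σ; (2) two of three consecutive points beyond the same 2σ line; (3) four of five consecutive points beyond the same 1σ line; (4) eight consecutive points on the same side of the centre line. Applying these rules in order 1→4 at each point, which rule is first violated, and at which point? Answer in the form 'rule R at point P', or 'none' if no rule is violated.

Zone of each point (C = within 1σ̂, B = 1σ̂–2σ̂, A = 2σ̂–3σ̂, * = beyond 3σ̂; sign = side of CL): 1:-B, 2:-C, 3:-C, 4:+C, 5:+B, 6:+A, 7:+C, 8:+B, 9:+B, 10:+B, 11:-B, 12:-C, 13:+C
Rule 3 (four of five consecutive points beyond the same 1σ limit) is satisfied at point 9.

rule 3 at point 9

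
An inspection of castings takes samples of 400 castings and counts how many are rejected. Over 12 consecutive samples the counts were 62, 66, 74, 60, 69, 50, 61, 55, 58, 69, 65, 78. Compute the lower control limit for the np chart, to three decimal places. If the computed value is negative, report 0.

41.932

p̄ = Σdᵢ / (k·n) = 767 / (12 × 400) = 0.15979
LCL = np̄ − 3·√(np̄(1−p̄)) = 63.9167 − 3 × 7.3283 = 41.9319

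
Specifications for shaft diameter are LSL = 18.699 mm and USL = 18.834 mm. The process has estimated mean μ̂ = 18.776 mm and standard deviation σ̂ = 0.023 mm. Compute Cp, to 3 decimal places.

0.978

Cp = (USL − LSL) / (6σ̂) = (18.834 − 18.699) / (6 × 0.023) = 0.1350 / 0.1380 = 0.9783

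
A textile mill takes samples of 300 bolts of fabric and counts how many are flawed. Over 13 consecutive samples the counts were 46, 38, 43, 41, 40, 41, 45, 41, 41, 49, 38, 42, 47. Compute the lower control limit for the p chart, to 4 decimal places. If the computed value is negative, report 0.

0.0812

p̄ = Σdᵢ / (k·n) = 552 / (13 × 300) = 0.14154
LCL = p̄ − 3·√(p̄(1−p̄)/n) = 0.14154 − 3 × 0.02013 = 0.08116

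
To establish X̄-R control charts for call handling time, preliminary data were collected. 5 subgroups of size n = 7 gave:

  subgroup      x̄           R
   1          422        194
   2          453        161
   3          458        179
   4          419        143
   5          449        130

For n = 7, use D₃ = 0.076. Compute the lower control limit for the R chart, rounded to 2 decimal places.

12.27

R̄ = (194 + 161 + 179 + 143 + 130) / 5 = 807.0000 / 5 = 161.4000
LCL_R = D₃·R̄ = 0.076 × 161.4000 = 12.2664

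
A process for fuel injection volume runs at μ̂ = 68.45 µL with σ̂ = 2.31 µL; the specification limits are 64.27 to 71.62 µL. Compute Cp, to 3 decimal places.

0.530

Cp = (USL − LSL) / (6σ̂) = (71.62 − 64.27) / (6 × 2.31) = 7.3500 / 13.8600 = 0.5303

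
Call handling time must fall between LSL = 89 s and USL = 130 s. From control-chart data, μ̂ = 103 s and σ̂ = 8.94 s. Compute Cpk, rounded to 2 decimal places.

Cpu = (USL − μ̂) / (3σ̂) = (130 − 103) / (3 × 8.94) = 1.0067; Cpl = (μ̂ − LSL) / (3σ̂) = (103 − 89) / (3 × 8.94) = 0.5220; Cpk = min(Cpu, Cpl) = 0.5220

0.52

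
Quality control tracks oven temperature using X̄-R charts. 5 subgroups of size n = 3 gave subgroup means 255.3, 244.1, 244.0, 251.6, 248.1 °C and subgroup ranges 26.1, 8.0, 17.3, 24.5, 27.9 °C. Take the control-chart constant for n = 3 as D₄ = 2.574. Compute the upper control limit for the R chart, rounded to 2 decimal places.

53.44

R̄ = (26.1 + 8.0 + 17.3 + 24.5 + 27.9) / 5 = 103.8000 / 5 = 20.7600
UCL_R = D₄·R̄ = 2.574 × 20.7600 = 53.4362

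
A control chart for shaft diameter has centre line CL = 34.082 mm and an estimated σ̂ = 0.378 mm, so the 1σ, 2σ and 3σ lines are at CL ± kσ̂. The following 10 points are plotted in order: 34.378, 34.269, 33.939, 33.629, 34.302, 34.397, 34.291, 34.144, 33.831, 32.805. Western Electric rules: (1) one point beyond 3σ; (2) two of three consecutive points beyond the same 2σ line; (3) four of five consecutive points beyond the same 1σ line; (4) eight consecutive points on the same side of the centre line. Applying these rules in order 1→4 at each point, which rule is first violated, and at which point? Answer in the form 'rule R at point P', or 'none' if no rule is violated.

rule 1 at point 10

Zone of each point (C = within 1σ̂, B = 1σ̂–2σ̂, A = 2σ̂–3σ̂, * = beyond 3σ̂; sign = side of CL): 1:+C, 2:+C, 3:-C, 4:-B, 5:+C, 6:+C, 7:+C, 8:+C, 9:-C, 10:-*
Rule 1 (one point beyond the 3σ limits) is satisfied at point 10.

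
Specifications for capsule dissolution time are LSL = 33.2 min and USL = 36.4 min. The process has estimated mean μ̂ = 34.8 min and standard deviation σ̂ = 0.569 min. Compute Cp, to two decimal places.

0.94

Cp = (USL − LSL) / (6σ̂) = (36.4 − 33.2) / (6 × 0.569) = 3.2000 / 3.4140 = 0.9373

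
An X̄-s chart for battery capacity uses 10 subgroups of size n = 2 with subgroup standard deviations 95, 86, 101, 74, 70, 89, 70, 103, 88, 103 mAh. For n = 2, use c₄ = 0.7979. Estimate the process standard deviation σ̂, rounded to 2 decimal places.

s̄ = (95 + 86 + 101 + 74 + 70 + 89 + 70 + 103 + 88 + 103) / 10 = 87.9000
σ̂ = s̄ / c₄ = 87.9000 / 0.7979 = 110.1642

110.16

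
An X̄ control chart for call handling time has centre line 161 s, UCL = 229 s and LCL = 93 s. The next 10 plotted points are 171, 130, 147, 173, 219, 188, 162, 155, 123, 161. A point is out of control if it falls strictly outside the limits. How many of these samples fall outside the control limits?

All 10 points lie within [93, 229].

0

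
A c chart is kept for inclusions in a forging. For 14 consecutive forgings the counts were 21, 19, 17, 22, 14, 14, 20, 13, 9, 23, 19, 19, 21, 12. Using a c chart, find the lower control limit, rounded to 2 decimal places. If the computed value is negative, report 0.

4.86

c̄ = (21 + 19 + 17 + 22 + 14 + 14 + 20 + 13 + 9 + 23 + 19 + 19 + 21 + 12) / 14 = 243 / 14 = 17.3571
LCL = c̄ − 3√c̄ = 17.3571 − 3 × 4.1662 = 4.8586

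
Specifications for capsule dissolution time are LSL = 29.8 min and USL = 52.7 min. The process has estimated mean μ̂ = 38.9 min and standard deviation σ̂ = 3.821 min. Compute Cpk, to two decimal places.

0.79

Cpu = (USL − μ̂) / (3σ̂) = (52.7 − 38.9) / (3 × 3.821) = 1.2039; Cpl = (μ̂ − LSL) / (3σ̂) = (38.9 − 29.8) / (3 × 3.821) = 0.7939; Cpk = min(Cpu, Cpl) = 0.7939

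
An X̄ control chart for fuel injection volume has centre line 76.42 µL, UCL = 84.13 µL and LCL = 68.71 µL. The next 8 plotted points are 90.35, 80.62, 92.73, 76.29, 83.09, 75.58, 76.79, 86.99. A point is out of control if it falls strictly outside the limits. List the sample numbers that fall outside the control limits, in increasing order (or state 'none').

1, 3, 8

Compare each point to [68.71, 84.13]: sample 1 = 90.35 > UCL; sample 3 = 92.73 > UCL; sample 8 = 86.99 > UCL.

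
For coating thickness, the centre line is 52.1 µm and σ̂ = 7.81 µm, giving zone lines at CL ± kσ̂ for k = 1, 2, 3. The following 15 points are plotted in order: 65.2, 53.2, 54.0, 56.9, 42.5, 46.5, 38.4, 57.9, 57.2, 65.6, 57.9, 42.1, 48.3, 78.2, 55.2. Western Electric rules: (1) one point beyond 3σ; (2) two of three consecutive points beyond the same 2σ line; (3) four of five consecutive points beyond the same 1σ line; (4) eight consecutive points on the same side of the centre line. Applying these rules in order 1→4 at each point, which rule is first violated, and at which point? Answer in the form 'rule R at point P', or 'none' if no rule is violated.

rule 1 at point 14

Zone of each point (C = within 1σ̂, B = 1σ̂–2σ̂, A = 2σ̂–3σ̂, * = beyond 3σ̂; sign = side of CL): 1:+B, 2:+C, 3:+C, 4:+C, 5:-B, 6:-C, 7:-B, 8:+C, 9:+C, 10:+B, 11:+C, 12:-B, 13:-C, 14:+*, 15:+C
Rule 1 (one point beyond the 3σ limits) is satisfied at point 14.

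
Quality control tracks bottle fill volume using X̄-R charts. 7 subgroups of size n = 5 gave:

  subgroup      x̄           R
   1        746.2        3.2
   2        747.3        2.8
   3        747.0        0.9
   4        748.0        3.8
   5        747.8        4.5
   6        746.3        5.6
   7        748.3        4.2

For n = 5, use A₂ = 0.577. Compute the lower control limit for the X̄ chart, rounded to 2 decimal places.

X̄̄ = (746.2 + 747.3 + 747.0 + 748.0 + 747.8 + 746.3 + 748.3) / 7 = 5230.9000 / 7 = 747.2714
R̄ = (3.2 + 2.8 + 0.9 + 3.8 + 4.5 + 5.6 + 4.2) / 7 = 25.0000 / 7 = 3.5714
LCL = X̄̄ − A₂·R̄ = 747.2714 − 0.577 × 3.5714 = 745.2107

745.21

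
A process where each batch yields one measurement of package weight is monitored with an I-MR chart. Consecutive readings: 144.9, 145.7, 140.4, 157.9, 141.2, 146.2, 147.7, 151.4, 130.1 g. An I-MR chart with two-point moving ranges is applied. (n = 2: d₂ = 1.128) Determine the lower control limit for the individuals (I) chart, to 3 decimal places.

121.186

X̄ = (144.9 + 145.7 + 140.4 + 157.9 + 141.2 + 146.2 + 147.7 + 151.4 + 130.1) / 9 = 145.0556
Moving ranges: 0.8, 5.3, 17.5, 16.7, 5.0, 1.5, 3.7, 21.3; M̄R̄ = 71.8000 / 8 = 8.9750
LCL = X̄ − 3·M̄R̄/d₂ = 145.0556 − 3 × 8.9750 / 1.128 = 121.1859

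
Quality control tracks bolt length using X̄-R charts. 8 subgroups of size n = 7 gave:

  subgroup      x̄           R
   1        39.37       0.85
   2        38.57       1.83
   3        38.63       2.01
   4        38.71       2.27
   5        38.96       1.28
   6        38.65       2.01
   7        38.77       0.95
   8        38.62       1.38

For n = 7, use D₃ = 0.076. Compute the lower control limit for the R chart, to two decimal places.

0.12

R̄ = (0.85 + 1.83 + 2.01 + 2.27 + 1.28 + 2.01 + 0.95 + 1.38) / 8 = 12.5800 / 8 = 1.5725
LCL_R = D₃·R̄ = 0.076 × 1.5725 = 0.1195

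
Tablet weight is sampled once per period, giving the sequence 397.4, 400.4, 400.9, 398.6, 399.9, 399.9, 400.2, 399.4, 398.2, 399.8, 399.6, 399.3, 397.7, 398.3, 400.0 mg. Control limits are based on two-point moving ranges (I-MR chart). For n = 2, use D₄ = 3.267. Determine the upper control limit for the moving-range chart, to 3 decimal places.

Moving ranges: 3.0, 0.5, 2.3, 1.3, 0.0, 0.3, 0.8, 1.2, 1.6, 0.2, 0.3, 1.6, 0.6, 1.7; M̄R̄ = 15.4000 / 14 = 1.1000
UCL_MR = D₄·M̄R̄ = 3.267 × 1.1000 = 3.5937

3.594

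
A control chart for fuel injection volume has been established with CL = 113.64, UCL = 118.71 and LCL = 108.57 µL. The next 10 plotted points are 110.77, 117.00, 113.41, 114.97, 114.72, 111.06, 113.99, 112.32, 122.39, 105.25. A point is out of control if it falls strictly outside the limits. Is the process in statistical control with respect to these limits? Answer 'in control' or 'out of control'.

out of control

Compare each point to [108.57, 118.71]: sample 9 = 122.39 > UCL; sample 10 = 105.25 < LCL.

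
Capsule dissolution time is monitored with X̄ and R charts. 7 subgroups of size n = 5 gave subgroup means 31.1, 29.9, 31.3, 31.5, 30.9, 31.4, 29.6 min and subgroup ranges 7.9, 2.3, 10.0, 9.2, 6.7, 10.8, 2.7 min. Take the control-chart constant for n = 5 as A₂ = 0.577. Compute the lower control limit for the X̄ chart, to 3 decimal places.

X̄̄ = (31.1 + 29.9 + 31.3 + 31.5 + 30.9 + 31.4 + 29.6) / 7 = 215.7000 / 7 = 30.8143
R̄ = (7.9 + 2.3 + 10.0 + 9.2 + 6.7 + 10.8 + 2.7) / 7 = 49.6000 / 7 = 7.0857
LCL = X̄̄ − A₂·R̄ = 30.8143 − 0.577 × 7.0857 = 26.7258

26.726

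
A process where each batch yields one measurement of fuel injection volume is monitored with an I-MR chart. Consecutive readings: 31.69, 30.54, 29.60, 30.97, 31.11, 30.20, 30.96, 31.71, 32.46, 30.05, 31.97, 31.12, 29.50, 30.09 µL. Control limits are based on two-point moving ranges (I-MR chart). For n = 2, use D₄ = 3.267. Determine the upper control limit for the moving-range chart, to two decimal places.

Moving ranges: 1.15, 0.94, 1.37, 0.14, 0.91, 0.76, 0.75, 0.75, 2.41, 1.92, 0.85, 1.62, 0.59; M̄R̄ = 14.1600 / 13 = 1.0892
UCL_MR = D₄·M̄R̄ = 3.267 × 1.0892 = 3.5585

3.56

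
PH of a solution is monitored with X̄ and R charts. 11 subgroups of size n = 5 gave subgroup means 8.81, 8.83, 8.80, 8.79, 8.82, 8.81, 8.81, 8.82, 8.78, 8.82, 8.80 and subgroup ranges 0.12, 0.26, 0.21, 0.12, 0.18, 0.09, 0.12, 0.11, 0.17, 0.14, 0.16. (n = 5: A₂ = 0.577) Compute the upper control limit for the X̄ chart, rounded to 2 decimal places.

8.90

X̄̄ = (8.81 + 8.83 + 8.80 + 8.79 + 8.82 + 8.81 + 8.81 + 8.82 + 8.78 + 8.82 + 8.80) / 11 = 96.8900 / 11 = 8.8082
R̄ = (0.12 + 0.26 + 0.21 + 0.12 + 0.18 + 0.09 + 0.12 + 0.11 + 0.17 + 0.14 + 0.16) / 11 = 1.6800 / 11 = 0.1527
UCL = X̄̄ + A₂·R̄ = 8.8082 + 0.577 × 0.1527 = 8.8963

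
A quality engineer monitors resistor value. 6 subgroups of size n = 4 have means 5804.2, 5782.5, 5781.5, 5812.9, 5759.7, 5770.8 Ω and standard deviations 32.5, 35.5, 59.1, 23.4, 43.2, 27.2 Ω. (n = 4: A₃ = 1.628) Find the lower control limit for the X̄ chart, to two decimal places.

5725.33

X̄̄ = (5804.2 + 5782.5 + 5781.5 + 5812.9 + 5759.7 + 5770.8) / 6 = 5785.2667
s̄ = (32.5 + 35.5 + 59.1 + 23.4 + 43.2 + 27.2) / 6 = 36.8167
LCL = X̄̄ − A₃·s̄ = 5785.2667 − 1.628 × 36.8167 = 5725.3291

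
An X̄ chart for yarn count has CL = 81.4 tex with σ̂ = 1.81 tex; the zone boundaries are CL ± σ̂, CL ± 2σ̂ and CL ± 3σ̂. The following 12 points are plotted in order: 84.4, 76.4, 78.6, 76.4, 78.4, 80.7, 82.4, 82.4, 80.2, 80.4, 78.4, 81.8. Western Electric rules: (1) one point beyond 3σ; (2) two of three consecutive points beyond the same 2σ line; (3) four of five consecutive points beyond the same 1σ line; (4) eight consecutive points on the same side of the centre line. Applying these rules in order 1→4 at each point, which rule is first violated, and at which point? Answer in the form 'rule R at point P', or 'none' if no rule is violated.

rule 2 at point 4

Zone of each point (C = within 1σ̂, B = 1σ̂–2σ̂, A = 2σ̂–3σ̂, * = beyond 3σ̂; sign = side of CL): 1:+B, 2:-A, 3:-B, 4:-A, 5:-B, 6:-C, 7:+C, 8:+C, 9:-C, 10:-C, 11:-B, 12:+C
Rule 2 (two of three consecutive points beyond the same 2σ limit) is satisfied at point 4.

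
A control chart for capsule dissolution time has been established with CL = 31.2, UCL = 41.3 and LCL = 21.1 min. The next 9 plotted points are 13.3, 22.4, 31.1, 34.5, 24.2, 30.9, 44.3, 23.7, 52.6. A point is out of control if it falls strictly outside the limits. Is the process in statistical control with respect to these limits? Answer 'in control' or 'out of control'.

out of control

Compare each point to [21.1, 41.3]: sample 1 = 13.3 < LCL; sample 7 = 44.3 > UCL; sample 9 = 52.6 > UCL.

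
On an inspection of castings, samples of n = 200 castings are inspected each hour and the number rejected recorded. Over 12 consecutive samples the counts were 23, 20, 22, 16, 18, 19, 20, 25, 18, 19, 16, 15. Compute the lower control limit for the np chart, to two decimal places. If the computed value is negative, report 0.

p̄ = Σdᵢ / (k·n) = 231 / (12 × 200) = 0.09625
LCL = np̄ − 3·√(np̄(1−p̄)) = 19.2500 − 3 × 4.1710 = 6.7370

6.74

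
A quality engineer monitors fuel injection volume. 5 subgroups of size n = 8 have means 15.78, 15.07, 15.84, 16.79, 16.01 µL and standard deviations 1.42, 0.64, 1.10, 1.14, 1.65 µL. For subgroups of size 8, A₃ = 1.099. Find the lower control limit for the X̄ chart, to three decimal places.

14.590

X̄̄ = (15.78 + 15.07 + 15.84 + 16.79 + 16.01) / 5 = 15.8980
s̄ = (1.42 + 0.64 + 1.10 + 1.14 + 1.65) / 5 = 1.1900
LCL = X̄̄ − A₃·s̄ = 15.8980 − 1.099 × 1.1900 = 14.5902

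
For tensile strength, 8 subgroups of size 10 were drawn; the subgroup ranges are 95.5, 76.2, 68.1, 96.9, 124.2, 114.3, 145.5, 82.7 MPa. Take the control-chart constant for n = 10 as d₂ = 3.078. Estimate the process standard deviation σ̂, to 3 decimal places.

R̄ = (95.5 + 76.2 + 68.1 + 96.9 + 124.2 + 114.3 + 145.5 + 82.7) / 8 = 100.4250
σ̂ = R̄ / d₂ = 100.4250 / 3.078 = 32.6267

32.627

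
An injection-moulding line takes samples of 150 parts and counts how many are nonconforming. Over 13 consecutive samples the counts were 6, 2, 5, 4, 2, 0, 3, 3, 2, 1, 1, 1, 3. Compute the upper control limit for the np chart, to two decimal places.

7.28

p̄ = Σdᵢ / (k·n) = 33 / (13 × 150) = 0.01692
UCL = np̄ + 3·√(np̄(1−p̄)) = 2.5385 + 3 × √(2.5385×0.98308) = 2.5385 + 3 × 1.5797 = 7.2776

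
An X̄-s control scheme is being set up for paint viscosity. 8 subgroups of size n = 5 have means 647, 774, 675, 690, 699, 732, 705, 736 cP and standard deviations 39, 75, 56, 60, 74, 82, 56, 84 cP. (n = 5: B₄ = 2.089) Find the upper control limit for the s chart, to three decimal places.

s̄ = (39 + 75 + 56 + 60 + 74 + 82 + 56 + 84) / 8 = 65.7500
UCL_s = B₄·s̄ = 2.089 × 65.7500 = 137.3518

137.352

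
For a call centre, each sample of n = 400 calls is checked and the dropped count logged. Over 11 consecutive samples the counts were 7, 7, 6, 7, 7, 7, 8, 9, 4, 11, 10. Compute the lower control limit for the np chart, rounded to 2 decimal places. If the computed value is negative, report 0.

p̄ = Σdᵢ / (k·n) = 83 / (11 × 400) = 0.01886
LCL = np̄ − 3·√(np̄(1−p̄)) = 7.5455 − 3 × 2.7209 = -0.6171 → 0 (negative, so LCL = 0)

0.00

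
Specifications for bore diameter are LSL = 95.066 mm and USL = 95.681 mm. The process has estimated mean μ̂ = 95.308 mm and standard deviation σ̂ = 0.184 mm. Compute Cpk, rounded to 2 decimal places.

0.44

Cpu = (USL − μ̂) / (3σ̂) = (95.681 − 95.308) / (3 × 0.184) = 0.6757; Cpl = (μ̂ − LSL) / (3σ̂) = (95.308 − 95.066) / (3 × 0.184) = 0.4384; Cpk = min(Cpu, Cpl) = 0.4384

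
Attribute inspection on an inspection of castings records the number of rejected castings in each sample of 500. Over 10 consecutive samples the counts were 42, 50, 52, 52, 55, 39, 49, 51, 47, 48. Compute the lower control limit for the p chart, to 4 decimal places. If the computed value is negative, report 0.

p̄ = Σdᵢ / (k·n) = 485 / (10 × 500) = 0.09700
LCL = p̄ − 3·√(p̄(1−p̄)/n) = 0.09700 − 3 × 0.01324 = 0.05729

0.0573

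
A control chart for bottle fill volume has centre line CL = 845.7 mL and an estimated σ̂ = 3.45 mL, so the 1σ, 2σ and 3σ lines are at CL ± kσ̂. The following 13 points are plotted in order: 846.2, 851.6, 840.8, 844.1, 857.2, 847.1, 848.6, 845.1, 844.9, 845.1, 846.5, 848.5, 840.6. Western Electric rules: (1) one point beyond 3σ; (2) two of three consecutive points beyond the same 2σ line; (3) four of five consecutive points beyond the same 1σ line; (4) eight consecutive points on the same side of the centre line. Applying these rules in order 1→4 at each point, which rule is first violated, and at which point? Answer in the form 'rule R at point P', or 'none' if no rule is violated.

rule 1 at point 5

Zone of each point (C = within 1σ̂, B = 1σ̂–2σ̂, A = 2σ̂–3σ̂, * = beyond 3σ̂; sign = side of CL): 1:+C, 2:+B, 3:-B, 4:-C, 5:+*, 6:+C, 7:+C, 8:-C, 9:-C, 10:-C, 11:+C, 12:+C, 13:-B
Rule 1 (one point beyond the 3σ limits) is satisfied at point 5.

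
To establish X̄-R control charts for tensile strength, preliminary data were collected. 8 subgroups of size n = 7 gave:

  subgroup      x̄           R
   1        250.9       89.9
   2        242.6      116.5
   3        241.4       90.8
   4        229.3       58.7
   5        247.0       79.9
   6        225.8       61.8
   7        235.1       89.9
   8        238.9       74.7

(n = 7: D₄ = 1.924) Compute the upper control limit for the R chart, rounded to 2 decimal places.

159.26

R̄ = (89.9 + 116.5 + 90.8 + 58.7 + 79.9 + 61.8 + 89.9 + 74.7) / 8 = 662.2000 / 8 = 82.7750
UCL_R = D₄·R̄ = 1.924 × 82.7750 = 159.2591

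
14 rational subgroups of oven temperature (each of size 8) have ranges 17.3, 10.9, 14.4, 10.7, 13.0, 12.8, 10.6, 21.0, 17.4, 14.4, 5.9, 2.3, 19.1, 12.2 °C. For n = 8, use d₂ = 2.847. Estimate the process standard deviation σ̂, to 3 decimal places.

4.566

R̄ = (17.3 + 10.9 + 14.4 + 10.7 + 13.0 + 12.8 + 10.6 + 21.0 + 17.4 + 14.4 + 5.9 + 2.3 + 19.1 + 12.2) / 14 = 13.0000
σ̂ = R̄ / d₂ = 13.0000 / 2.847 = 4.5662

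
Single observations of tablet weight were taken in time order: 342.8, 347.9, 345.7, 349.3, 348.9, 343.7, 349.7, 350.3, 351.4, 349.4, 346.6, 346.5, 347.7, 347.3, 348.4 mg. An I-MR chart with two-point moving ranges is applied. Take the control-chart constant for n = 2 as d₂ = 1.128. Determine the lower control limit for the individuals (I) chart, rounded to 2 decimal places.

X̄ = (342.8 + 347.9 + 345.7 + 349.3 + 348.9 + 343.7 + 349.7 + 350.3 + 351.4 + 349.4 + 346.6 + 346.5 + 347.7 + 347.3 + 348.4) / 15 = 347.7067
Moving ranges: 5.1, 2.2, 3.6, 0.4, 5.2, 6.0, 0.6, 1.1, 2.0, 2.8, 0.1, 1.2, 0.4, 1.1; M̄R̄ = 31.8000 / 14 = 2.2714
LCL = X̄ − 3·M̄R̄/d₂ = 347.7067 − 3 × 2.2714 / 1.128 = 341.6656

341.67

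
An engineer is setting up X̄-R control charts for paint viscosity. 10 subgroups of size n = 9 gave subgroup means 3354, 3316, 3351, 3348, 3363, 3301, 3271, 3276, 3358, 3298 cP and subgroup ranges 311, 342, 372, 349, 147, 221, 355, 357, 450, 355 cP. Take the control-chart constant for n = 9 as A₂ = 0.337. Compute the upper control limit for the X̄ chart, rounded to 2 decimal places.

3433.43

X̄̄ = (3354 + 3316 + 3351 + 3348 + 3363 + 3301 + 3271 + 3276 + 3358 + 3298) / 10 = 33236.0000 / 10 = 3323.6000
R̄ = (311 + 342 + 372 + 349 + 147 + 221 + 355 + 357 + 450 + 355) / 10 = 3259.0000 / 10 = 325.9000
UCL = X̄̄ + A₂·R̄ = 3323.6000 + 0.337 × 325.9000 = 3433.4283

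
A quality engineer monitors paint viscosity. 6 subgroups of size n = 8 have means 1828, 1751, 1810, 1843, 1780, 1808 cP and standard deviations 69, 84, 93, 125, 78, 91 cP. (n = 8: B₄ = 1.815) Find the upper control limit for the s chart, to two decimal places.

s̄ = (69 + 84 + 93 + 125 + 78 + 91) / 6 = 90.0000
UCL_s = B₄·s̄ = 1.815 × 90.0000 = 163.3500

163.35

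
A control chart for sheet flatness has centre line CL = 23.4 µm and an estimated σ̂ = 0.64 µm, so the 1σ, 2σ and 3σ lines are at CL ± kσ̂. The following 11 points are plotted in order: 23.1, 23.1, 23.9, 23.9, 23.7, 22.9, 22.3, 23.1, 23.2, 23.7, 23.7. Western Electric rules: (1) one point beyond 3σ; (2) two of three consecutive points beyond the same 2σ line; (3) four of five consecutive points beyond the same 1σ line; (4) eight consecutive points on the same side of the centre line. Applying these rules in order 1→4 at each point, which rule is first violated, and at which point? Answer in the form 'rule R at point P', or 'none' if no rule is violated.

none

Zone of each point (C = within 1σ̂, B = 1σ̂–2σ̂, A = 2σ̂–3σ̂, * = beyond 3σ̂; sign = side of CL): 1:-C, 2:-C, 3:+C, 4:+C, 5:+C, 6:-C, 7:-B, 8:-C, 9:-C, 10:+C, 11:+C
No rule fires across all 11 points.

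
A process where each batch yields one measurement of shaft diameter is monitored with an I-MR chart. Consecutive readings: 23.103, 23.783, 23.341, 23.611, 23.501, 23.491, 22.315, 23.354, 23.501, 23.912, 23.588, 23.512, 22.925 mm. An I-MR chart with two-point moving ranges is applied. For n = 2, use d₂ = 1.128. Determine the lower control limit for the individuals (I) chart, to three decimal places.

X̄ = (23.103 + 23.783 + 23.341 + 23.611 + 23.501 + 23.491 + 22.315 + 23.354 + 23.501 + 23.912 + 23.588 + 23.512 + 22.925) / 13 = 23.3798
Moving ranges: 0.680, 0.442, 0.270, 0.110, 0.010, 1.176, 1.039, 0.147, 0.411, 0.324, 0.076, 0.587; M̄R̄ = 5.2720 / 12 = 0.4393
LCL = X̄ − 3·M̄R̄/d₂ = 23.3798 − 3 × 0.4393 / 1.128 = 22.2113

22.211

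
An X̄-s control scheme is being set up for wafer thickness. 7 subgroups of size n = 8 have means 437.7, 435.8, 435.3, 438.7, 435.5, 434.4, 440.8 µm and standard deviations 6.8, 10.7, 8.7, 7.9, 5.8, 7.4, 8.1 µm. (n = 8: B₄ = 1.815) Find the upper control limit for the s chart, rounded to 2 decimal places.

s̄ = (6.8 + 10.7 + 8.7 + 7.9 + 5.8 + 7.4 + 8.1) / 7 = 7.9143
UCL_s = B₄·s̄ = 1.815 × 7.9143 = 14.3644

14.36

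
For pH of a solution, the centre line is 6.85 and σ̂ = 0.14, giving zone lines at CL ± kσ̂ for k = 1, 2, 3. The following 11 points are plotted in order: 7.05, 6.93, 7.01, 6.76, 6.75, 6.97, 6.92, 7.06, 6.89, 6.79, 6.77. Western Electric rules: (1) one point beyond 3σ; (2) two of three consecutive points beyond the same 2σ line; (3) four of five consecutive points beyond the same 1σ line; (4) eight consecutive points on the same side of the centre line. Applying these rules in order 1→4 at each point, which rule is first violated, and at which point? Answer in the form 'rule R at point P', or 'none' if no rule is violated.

none

Zone of each point (C = within 1σ̂, B = 1σ̂–2σ̂, A = 2σ̂–3σ̂, * = beyond 3σ̂; sign = side of CL): 1:+B, 2:+C, 3:+B, 4:-C, 5:-C, 6:+C, 7:+C, 8:+B, 9:+C, 10:-C, 11:-C
No rule fires across all 11 points.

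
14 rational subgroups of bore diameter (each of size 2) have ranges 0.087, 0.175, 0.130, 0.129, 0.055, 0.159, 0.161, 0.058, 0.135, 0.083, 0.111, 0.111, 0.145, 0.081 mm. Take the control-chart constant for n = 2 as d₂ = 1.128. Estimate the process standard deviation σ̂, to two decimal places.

0.10

R̄ = (0.087 + 0.175 + 0.130 + 0.129 + 0.055 + 0.159 + 0.161 + 0.058 + 0.135 + 0.083 + 0.111 + 0.111 + 0.145 + 0.081) / 14 = 0.1157
σ̂ = R̄ / d₂ = 0.1157 / 1.128 = 0.1026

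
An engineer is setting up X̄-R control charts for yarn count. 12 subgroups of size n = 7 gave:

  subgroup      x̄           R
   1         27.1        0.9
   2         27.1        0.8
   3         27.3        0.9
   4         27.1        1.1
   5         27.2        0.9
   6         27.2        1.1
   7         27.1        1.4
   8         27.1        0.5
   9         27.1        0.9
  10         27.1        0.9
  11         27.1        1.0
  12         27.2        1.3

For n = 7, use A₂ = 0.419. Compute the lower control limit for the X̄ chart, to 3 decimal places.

X̄̄ = (27.1 + 27.1 + 27.3 + 27.1 + 27.2 + 27.2 + 27.1 + 27.1 + 27.1 + 27.1 + 27.1 + 27.2) / 12 = 325.7000 / 12 = 27.1417
R̄ = (0.9 + 0.8 + 0.9 + 1.1 + 0.9 + 1.1 + 1.4 + 0.5 + 0.9 + 0.9 + 1.0 + 1.3) / 12 = 11.7000 / 12 = 0.9750
LCL = X̄̄ − A₂·R̄ = 27.1417 − 0.419 × 0.9750 = 26.7331

26.733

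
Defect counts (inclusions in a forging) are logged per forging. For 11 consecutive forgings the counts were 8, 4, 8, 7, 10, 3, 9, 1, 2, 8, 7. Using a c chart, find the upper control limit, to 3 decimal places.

13.495

c̄ = (8 + 4 + 8 + 7 + 10 + 3 + 9 + 1 + 2 + 8 + 7) / 11 = 67 / 11 = 6.0909
UCL = c̄ + 3√c̄ = 6.0909 + 3 × √6.0909 = 6.0909 + 3 × 2.4680 = 13.4948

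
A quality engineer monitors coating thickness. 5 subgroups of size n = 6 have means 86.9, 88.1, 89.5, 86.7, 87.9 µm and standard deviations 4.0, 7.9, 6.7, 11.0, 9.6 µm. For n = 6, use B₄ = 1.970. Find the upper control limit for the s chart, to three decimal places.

s̄ = (4.0 + 7.9 + 6.7 + 11.0 + 9.6) / 5 = 7.8400
UCL_s = B₄·s̄ = 1.970 × 7.8400 = 15.4448

15.445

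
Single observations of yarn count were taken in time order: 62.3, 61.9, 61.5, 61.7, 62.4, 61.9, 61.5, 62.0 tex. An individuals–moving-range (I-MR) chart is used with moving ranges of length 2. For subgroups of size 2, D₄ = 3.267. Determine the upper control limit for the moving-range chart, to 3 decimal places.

Moving ranges: 0.4, 0.4, 0.2, 0.7, 0.5, 0.4, 0.5; M̄R̄ = 3.1000 / 7 = 0.4429
UCL_MR = D₄·M̄R̄ = 3.267 × 0.4429 = 1.4468

1.447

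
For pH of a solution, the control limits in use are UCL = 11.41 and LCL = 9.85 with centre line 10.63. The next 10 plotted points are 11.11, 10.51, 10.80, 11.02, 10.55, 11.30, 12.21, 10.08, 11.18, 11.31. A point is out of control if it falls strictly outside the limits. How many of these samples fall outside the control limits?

Compare each point to [9.85, 11.41]: sample 7 = 12.21 > UCL.

1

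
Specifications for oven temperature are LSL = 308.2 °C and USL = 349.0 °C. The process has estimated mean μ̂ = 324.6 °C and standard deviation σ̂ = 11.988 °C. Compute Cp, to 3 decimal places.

Cp = (USL − LSL) / (6σ̂) = (349.0 − 308.2) / (6 × 11.988) = 40.8000 / 71.9280 = 0.5672

0.567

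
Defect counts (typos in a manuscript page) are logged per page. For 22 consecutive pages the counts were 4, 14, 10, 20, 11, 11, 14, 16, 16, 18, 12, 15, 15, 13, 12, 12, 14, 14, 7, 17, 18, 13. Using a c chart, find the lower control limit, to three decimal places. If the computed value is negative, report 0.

2.450

c̄ = (4 + 14 + 10 + 20 + 11 + 11 + 14 + 16 + 16 + 18 + 12 + 15 + 15 + 13 + 12 + 12 + 14 + 14 + 7 + 17 + 18 + 13) / 22 = 296 / 22 = 13.4545
LCL = c̄ − 3√c̄ = 13.4545 − 3 × 3.6680 = 2.4504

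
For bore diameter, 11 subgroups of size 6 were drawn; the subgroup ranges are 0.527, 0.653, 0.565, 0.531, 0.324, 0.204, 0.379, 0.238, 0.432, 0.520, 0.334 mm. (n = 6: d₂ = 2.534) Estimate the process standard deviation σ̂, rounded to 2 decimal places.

0.17

R̄ = (0.527 + 0.653 + 0.565 + 0.531 + 0.324 + 0.204 + 0.379 + 0.238 + 0.432 + 0.520 + 0.334) / 11 = 0.4279
σ̂ = R̄ / d₂ = 0.4279 / 2.534 = 0.1689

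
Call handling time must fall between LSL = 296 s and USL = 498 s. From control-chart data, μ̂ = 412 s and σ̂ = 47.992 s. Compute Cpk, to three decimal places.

0.597

Cpu = (USL − μ̂) / (3σ̂) = (498 − 412) / (3 × 47.992) = 0.5973; Cpl = (μ̂ − LSL) / (3σ̂) = (412 − 296) / (3 × 47.992) = 0.8057; Cpk = min(Cpu, Cpl) = 0.5973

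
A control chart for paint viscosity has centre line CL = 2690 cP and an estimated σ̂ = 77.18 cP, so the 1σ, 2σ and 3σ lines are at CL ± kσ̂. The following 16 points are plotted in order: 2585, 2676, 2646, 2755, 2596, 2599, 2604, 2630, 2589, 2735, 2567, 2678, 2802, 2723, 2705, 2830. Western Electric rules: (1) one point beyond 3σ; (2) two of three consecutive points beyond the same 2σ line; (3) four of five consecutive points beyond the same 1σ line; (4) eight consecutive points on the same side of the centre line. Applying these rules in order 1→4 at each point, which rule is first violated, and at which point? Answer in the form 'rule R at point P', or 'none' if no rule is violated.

rule 3 at point 9

Zone of each point (C = within 1σ̂, B = 1σ̂–2σ̂, A = 2σ̂–3σ̂, * = beyond 3σ̂; sign = side of CL): 1:-B, 2:-C, 3:-C, 4:+C, 5:-B, 6:-B, 7:-B, 8:-C, 9:-B, 10:+C, 11:-B, 12:-C, 13:+B, 14:+C, 15:+C, 16:+B
Rule 3 (four of five consecutive points beyond the same 1σ limit) is satisfied at point 9.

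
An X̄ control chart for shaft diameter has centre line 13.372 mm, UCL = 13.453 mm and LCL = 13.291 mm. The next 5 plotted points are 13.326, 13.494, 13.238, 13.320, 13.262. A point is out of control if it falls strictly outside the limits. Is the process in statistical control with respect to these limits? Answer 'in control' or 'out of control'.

out of control

Compare each point to [13.291, 13.453]: sample 2 = 13.494 > UCL; sample 3 = 13.238 < LCL; sample 5 = 13.262 < LCL.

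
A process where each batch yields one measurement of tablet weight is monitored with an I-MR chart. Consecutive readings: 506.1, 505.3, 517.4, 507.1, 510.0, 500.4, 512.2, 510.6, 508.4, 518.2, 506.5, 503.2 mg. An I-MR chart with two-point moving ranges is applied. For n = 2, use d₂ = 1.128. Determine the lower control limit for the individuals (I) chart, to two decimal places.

X̄ = (506.1 + 505.3 + 517.4 + 507.1 + 510.0 + 500.4 + 512.2 + 510.6 + 508.4 + 518.2 + 506.5 + 503.2) / 12 = 508.7833
Moving ranges: 0.8, 12.1, 10.3, 2.9, 9.6, 11.8, 1.6, 2.2, 9.8, 11.7, 3.3; M̄R̄ = 76.1000 / 11 = 6.9182
LCL = X̄ − 3·M̄R̄/d₂ = 508.7833 − 3 × 6.9182 / 1.128 = 490.3839

490.38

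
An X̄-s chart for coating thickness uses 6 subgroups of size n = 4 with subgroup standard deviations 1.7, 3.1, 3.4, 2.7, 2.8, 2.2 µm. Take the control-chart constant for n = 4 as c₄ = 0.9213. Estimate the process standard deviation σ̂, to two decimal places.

2.88

s̄ = (1.7 + 3.1 + 3.4 + 2.7 + 2.8 + 2.2) / 6 = 2.6500
σ̂ = s̄ / c₄ = 2.6500 / 0.9213 = 2.8764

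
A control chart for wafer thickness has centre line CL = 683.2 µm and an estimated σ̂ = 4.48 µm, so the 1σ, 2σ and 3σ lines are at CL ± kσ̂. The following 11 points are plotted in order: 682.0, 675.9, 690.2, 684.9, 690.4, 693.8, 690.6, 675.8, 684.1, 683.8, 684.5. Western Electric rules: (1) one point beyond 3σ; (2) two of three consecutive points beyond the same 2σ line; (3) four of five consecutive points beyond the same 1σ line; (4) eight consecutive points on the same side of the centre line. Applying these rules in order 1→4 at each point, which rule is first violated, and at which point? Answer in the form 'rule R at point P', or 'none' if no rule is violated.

Zone of each point (C = within 1σ̂, B = 1σ̂–2σ̂, A = 2σ̂–3σ̂, * = beyond 3σ̂; sign = side of CL): 1:-C, 2:-B, 3:+B, 4:+C, 5:+B, 6:+A, 7:+B, 8:-B, 9:+C, 10:+C, 11:+C
Rule 3 (four of five consecutive points beyond the same 1σ limit) is satisfied at point 7.

rule 3 at point 7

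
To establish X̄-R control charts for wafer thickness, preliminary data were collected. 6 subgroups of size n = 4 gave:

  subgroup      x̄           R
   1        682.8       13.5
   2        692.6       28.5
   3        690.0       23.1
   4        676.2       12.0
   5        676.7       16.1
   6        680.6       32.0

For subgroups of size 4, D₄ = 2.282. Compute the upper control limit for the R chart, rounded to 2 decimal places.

47.62

R̄ = (13.5 + 28.5 + 23.1 + 12.0 + 16.1 + 32.0) / 6 = 125.2000 / 6 = 20.8667
UCL_R = D₄·R̄ = 2.282 × 20.8667 = 47.6177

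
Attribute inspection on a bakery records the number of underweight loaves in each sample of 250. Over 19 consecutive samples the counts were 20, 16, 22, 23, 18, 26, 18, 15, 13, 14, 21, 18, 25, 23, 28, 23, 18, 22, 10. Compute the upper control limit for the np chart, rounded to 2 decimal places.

p̄ = Σdᵢ / (k·n) = 373 / (19 × 250) = 0.07853
UCL = np̄ + 3·√(np̄(1−p̄)) = 19.6316 + 3 × √(19.6316×0.92147) = 19.6316 + 3 × 4.2532 = 32.3913

32.39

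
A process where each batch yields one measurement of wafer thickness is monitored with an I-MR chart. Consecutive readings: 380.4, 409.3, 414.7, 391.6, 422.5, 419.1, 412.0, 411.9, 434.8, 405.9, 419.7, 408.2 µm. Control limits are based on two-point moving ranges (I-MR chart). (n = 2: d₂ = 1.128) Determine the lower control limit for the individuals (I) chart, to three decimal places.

368.288

X̄ = (380.4 + 409.3 + 414.7 + 391.6 + 422.5 + 419.1 + 412.0 + 411.9 + 434.8 + 405.9 + 419.7 + 408.2) / 12 = 410.8417
Moving ranges: 28.9, 5.4, 23.1, 30.9, 3.4, 7.1, 0.1, 22.9, 28.9, 13.8, 11.5; M̄R̄ = 176.0000 / 11 = 16.0000
LCL = X̄ − 3·M̄R̄/d₂ = 410.8417 − 3 × 16.0000 / 1.128 = 368.2885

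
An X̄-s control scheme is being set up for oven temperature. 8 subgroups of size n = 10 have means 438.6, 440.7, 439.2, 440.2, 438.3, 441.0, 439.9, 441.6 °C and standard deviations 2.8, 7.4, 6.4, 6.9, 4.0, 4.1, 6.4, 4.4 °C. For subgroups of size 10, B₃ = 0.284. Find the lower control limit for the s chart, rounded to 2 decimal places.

s̄ = (2.8 + 7.4 + 6.4 + 6.9 + 4.0 + 4.1 + 6.4 + 4.4) / 8 = 5.3000
LCL_s = B₃·s̄ = 0.284 × 5.3000 = 1.5052

1.51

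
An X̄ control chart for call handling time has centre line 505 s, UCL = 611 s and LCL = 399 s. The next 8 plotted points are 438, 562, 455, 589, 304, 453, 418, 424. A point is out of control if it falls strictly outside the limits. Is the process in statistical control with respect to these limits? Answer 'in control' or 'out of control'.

Compare each point to [399, 611]: sample 5 = 304 < LCL.

out of control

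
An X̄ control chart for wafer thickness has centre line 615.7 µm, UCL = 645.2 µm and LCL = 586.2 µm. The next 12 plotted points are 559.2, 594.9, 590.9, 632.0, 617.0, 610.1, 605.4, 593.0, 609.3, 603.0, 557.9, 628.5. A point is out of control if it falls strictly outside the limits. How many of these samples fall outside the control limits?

Compare each point to [586.2, 645.2]: sample 1 = 559.2 < LCL; sample 11 = 557.9 < LCL.

2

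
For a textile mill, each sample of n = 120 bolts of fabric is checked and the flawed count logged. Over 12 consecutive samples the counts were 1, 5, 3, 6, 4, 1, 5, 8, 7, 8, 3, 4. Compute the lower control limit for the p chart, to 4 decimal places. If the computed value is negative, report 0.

p̄ = Σdᵢ / (k·n) = 55 / (12 × 120) = 0.03819
LCL = p̄ − 3·√(p̄(1−p̄)/n) = 0.03819 − 3 × 0.01750 = -0.01430 → 0 (negative, so LCL = 0)

0.0000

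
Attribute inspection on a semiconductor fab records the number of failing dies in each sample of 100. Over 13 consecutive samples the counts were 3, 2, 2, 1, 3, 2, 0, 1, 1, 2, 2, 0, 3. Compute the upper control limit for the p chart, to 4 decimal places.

0.0556

p̄ = Σdᵢ / (k·n) = 22 / (13 × 100) = 0.01692
UCL = p̄ + 3·√(p̄(1−p̄)/n) = 0.01692 + 3 × √(0.01692×0.98308/100) = 0.01692 + 3 × 0.01290 = 0.05562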